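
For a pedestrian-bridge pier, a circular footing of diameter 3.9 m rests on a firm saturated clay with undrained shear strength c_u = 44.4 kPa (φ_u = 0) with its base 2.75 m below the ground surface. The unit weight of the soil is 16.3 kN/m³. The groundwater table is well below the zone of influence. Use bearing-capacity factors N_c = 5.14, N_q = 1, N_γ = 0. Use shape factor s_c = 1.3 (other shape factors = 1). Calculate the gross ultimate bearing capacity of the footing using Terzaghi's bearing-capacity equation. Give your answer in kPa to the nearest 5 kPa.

Effective surcharge at the founding depth q = γ·D_f = 16.3 × 2.75 = 44.825 kPa.
q_ult = c·N_c·s_c + q·N_q
     = 44.4 × 5.14 × 1.3 + 44.825 × 1
     = 296.68 + 44.825 = 341.51 kPa.

q_ult ≈ 340 kPa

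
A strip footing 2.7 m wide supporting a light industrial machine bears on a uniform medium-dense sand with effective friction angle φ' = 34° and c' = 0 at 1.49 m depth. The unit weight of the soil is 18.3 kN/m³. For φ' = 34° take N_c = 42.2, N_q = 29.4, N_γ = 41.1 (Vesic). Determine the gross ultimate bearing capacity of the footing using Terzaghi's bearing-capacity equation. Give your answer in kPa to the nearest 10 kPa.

q_ult ≈ 1820 kPa

Overburden at base level: q = 18.3 × 1.49 = 27.267 kPa.
Surcharge term q·N_q = 27.267 × 29.4 = 801.65 kPa; self-weight term 0.5·γ·B·N_γ = 0.5 × 18.3 × 2.7 × 41.1 = 1015.4 kPa.
q_ult = 801.65 + 1015.4 = 1817 kPa.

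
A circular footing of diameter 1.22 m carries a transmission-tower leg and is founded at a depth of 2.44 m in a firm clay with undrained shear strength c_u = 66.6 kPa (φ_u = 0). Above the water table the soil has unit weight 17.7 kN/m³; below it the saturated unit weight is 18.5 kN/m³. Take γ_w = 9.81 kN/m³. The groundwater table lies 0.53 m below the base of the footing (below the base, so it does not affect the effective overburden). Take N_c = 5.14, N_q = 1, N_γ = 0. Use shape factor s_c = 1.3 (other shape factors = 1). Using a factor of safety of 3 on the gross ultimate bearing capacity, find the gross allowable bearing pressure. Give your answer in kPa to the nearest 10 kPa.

Overburden at base level: q = 17.7 × 2.44 = 43.188 kPa.
Cohesion term c·N_c·s_c = 66.6 × 5.14 × 1.3 = 445.02 kPa; surcharge term q·N_q = 43.188 × 1 = 43.188 kPa.
q_ult = 445.02 + 43.188 = 488.21 kPa.
q_all = 488.21 / 3 = 162.74 kPa.

q_all ≈ 160 kPa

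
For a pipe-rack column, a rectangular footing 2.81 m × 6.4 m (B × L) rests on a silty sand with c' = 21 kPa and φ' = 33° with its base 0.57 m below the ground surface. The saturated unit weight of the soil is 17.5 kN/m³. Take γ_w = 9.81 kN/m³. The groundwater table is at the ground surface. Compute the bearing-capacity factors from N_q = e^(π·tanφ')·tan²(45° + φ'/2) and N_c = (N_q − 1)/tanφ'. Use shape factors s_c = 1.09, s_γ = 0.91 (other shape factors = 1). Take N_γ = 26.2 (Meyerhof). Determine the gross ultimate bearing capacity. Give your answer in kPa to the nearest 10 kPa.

q_ult ≈ 1260 kPa

tan33° = 0.6494, so N_q = e^(π×0.6494)·tan²(61.5°) = 7.692 × 3.392 = 26.09.
N_c = (26.09 − 1)/tan33° = 38.64.
With the water table at the surface the whole profile is submerged: γ' = 17.5 − 9.81 = 7.69 kN/m³, so q = γ'·D_f = 4.3833 kPa; the same γ' applies in the ½γBN_γ term.
q_ult = c·N_c·s_c + q·N_q + 0.5·γ·B·N_γ·s_γ
     = 21 × 38.638 × 1.09 + 4.3833 × 26.092 + 0.5 × 7.69 × 2.81 × 26.2 × 0.91
     = 884.43 + 114.37 + 257.6 = 1256.4 kPa.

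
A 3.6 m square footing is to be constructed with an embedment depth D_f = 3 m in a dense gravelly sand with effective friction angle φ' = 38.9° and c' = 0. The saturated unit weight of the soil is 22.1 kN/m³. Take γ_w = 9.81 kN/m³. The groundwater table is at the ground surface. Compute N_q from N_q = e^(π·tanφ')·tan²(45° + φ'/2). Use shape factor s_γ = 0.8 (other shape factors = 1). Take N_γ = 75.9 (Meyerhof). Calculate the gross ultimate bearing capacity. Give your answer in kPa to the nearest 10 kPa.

q_ult ≈ 3380 kPa

tan38.9° = 0.8069, so N_q = e^(π×0.8069)·tan²(64.45°) = 12.616 × 4.376 = 55.2.
Water table at ground surface, so effective unit weight γ' = 22.1 − 9.81 = 12.29 kN/m³ is used throughout; overburden q = 12.29 × 3 = 36.87 kPa; the same γ' applies in the ½γBN_γ term.
Surcharge term q·N_q = 36.87 × 55.204 = 2035.4 kPa; self-weight term 0.5·γ·B·N_γ·s_γ = 0.5 × 12.29 × 3.6 × 75.9 × 0.8 = 1343.2 kPa.
q_ult = 2035.4 + 1343.2 = 3378.6 kPa.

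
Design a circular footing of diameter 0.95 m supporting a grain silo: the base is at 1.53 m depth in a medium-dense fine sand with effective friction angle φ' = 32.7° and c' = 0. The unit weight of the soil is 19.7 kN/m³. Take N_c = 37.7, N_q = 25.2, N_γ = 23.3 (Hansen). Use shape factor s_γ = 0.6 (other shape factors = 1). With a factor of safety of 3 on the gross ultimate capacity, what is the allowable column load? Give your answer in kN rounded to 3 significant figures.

P_all ≈ 210 kN

Effective surcharge at the founding depth q = γ·D_f = 19.7 × 1.53 = 30.141 kPa.
q_ult = q·N_q + 0.5·γ·B·N_γ·s_γ
     = 30.141 × 25.2 + 0.5 × 19.7 × 0.95 × 23.3 × 0.6
     = 759.55 + 130.82 = 890.37 kPa.
Gross allowable pressure q_all = 890.37 / 3 = 296.79 kPa.
Footing area = 0.7088 m², so allowable column load = 296.79 × 0.7088 = 210.37 kN.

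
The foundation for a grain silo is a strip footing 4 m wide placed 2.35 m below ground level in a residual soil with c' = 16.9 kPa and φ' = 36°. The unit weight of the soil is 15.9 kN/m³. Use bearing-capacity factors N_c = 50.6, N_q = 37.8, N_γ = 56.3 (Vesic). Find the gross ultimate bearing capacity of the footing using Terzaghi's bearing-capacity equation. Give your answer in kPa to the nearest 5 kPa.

Effective surcharge at the founding depth q = γ·D_f = 15.9 × 2.35 = 37.365 kPa.
q_ult = c·N_c + q·N_q + 0.5·γ·B·N_γ
     = 16.9 × 50.6 + 37.365 × 37.8 + 0.5 × 15.9 × 4 × 56.3
     = 855.14 + 1412.4 + 1790.3 = 4057.9 kPa.

q_ult ≈ 4060 kPa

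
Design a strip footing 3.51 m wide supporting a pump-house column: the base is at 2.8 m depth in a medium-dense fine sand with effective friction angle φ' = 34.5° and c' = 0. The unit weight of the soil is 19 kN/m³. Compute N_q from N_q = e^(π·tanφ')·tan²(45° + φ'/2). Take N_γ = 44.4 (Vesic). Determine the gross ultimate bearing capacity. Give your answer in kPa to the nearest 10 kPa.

tan34.5° = 0.6873, so N_q = e^(π×0.6873)·tan²(62.25°) = 8.664 × 3.613 = 31.3.
Effective surcharge at the founding depth q = γ·D_f = 19 × 2.8 = 53.2 kPa.
q_ult = q·N_q + 0.5·γ·B·N_γ
     = 53.2 × 31.299 + 0.5 × 19 × 3.51 × 44.4
     = 1665.1 + 1480.5 = 3145.6 kPa.

q_ult ≈ 3150 kPa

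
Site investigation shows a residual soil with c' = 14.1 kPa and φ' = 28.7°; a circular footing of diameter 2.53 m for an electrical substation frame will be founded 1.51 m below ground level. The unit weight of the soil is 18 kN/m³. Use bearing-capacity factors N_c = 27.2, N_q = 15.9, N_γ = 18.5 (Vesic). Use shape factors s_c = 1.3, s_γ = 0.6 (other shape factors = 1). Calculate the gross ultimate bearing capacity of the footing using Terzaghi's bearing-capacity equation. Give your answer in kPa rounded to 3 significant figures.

Effective surcharge at the founding depth q = γ·D_f = 18 × 1.51 = 27.18 kPa.
q_ult = c·N_c·s_c + q·N_q + 0.5·γ·B·N_γ·s_γ
     = 14.1 × 27.2 × 1.3 + 27.18 × 15.9 + 0.5 × 18 × 2.53 × 18.5 × 0.6
     = 498.58 + 432.16 + 252.75 = 1183.5 kPa.

q_ult ≈ 1180 kPa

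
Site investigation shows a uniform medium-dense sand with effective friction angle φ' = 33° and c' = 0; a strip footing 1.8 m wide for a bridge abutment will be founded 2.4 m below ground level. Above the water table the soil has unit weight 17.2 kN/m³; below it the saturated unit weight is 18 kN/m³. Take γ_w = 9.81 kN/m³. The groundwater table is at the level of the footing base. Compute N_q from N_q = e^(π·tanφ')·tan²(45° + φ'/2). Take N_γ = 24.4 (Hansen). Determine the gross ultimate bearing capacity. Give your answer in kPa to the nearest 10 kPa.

q_ult ≈ 1260 kPa

tan33° = 0.6494, so N_q = e^(π×0.6494)·tan²(61.5°) = 7.692 × 3.392 = 26.09.
Effective surcharge at the founding depth q = γ·D_f = 17.2 × 2.4 = 41.28 kPa.
The water table coincides with the base, so in the self-weight term γ → γ' = 8.19 kN/m³.
q_ult = q·N_q + 0.5·γ·B·N_γ
     = 41.28 × 26.092 + 0.5 × 8.19 × 1.8 × 24.4
     = 1077.1 + 179.85 = 1256.9 kPa.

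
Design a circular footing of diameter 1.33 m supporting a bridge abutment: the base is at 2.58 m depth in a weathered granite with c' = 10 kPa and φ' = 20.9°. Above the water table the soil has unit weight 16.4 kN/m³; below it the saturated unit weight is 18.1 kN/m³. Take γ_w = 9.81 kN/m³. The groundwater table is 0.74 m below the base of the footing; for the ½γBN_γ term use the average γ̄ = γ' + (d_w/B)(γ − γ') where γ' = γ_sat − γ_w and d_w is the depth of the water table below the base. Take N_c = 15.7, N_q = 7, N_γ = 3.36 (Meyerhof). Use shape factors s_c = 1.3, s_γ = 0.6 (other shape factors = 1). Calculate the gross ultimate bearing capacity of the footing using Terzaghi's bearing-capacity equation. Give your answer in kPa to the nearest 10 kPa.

Overburden at base level: q = 16.4 × 2.58 = 42.312 kPa.
The water table is 0.74 m below the base (< B = 1.33 m), so the ½γBN_γ term uses γ̄ = γ' + (d_w/B)(γ − γ') = 8.29 + (0.74/1.33)(16.4 − 8.29) = 12.802 kN/m³.
Cohesion term c·N_c·s_c = 10 × 15.7 × 1.3 = 204.1 kPa; surcharge term q·N_q = 42.312 × 7 = 296.18 kPa; self-weight term 0.5·γ·B·N_γ·s_γ = 0.5 × 12.802 × 1.33 × 3.36 × 0.6 = 17.163 kPa.
q_ult = 204.1 + 296.18 + 17.163 = 517.45 kPa.

q_ult ≈ 520 kPa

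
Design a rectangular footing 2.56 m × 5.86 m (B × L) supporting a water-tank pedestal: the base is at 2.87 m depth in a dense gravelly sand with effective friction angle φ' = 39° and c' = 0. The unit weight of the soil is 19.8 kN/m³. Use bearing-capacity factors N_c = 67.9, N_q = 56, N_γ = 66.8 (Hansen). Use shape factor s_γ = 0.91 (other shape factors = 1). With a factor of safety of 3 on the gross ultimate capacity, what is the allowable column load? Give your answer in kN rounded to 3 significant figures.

P_all ≈ 23600 kN

q = γ·D_f = 19.8 × 2.87 = 56.826 kPa.
q·N_q = 56.826 × 56 = 3182.3 kPa
0.5·γ·B·N_γ·s_γ = 0.5 × 19.8 × 2.56 × 66.8 × 0.91 = 1540.6 kPa
q_ult = 3182.3 + 1540.6 = 4722.9 kPa.
Gross allowable pressure q_all = 4722.9 / 3 = 1574.3 kPa.
Footing area = 15.0016 m², so allowable column load = 1574.3 × 15.0016 = 23617 kN.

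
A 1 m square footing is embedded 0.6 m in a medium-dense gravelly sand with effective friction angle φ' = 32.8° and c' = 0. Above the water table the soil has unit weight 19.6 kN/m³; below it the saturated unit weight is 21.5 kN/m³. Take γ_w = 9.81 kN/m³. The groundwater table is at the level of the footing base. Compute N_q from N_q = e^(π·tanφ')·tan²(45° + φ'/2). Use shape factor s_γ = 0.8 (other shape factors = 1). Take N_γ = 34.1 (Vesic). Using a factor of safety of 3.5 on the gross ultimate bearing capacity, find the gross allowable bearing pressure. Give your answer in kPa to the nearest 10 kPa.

q_all ≈ 130 kPa

N_q = e^(π·tan32.8°)·tan²(61.4°) = 25.48.
q = γ·D_f = 19.6 × 0.6 = 11.76 kPa.
For the ½γBN_γ term take γ' = 21.5 − 9.81 = 11.69 kN/m³ (soil below base is submerged).
q·N_q = 11.76 × 25.477 = 299.6 kPa
0.5·γ·B·N_γ·s_γ = 0.5 × 11.69 × 1 × 34.1 × 0.8 = 159.45 kPa
q_ult = 299.6 + 159.45 = 459.06 kPa.
q_all = 459.06 / 3.5 = 131.16 kPa.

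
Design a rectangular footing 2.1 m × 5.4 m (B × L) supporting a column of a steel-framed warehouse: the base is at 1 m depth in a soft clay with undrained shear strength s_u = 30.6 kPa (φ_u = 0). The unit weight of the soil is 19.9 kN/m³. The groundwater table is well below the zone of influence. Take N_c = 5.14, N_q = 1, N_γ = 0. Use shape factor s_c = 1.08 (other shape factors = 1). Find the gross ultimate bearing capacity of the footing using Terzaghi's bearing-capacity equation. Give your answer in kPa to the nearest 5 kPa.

q = γ·D_f = 19.9 × 1 = 19.9 kPa.
c·N_c·s_c = 30.6 × 5.14 × 1.08 = 169.87 kPa
q·N_q = 19.9 × 1 = 19.9 kPa
q_ult = 169.87 + 19.9 = 189.77 kPa.

q_ult ≈ 190 kPa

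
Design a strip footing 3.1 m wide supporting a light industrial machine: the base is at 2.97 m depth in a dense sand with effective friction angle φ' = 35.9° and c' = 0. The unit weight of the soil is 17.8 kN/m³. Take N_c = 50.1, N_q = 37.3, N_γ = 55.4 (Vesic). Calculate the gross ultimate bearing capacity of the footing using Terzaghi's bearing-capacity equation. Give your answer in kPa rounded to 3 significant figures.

q_ult ≈ 3500 kPa

Effective surcharge at the founding depth q = γ·D_f = 17.8 × 2.97 = 52.866 kPa.
q_ult = q·N_q + 0.5·γ·B·N_γ
     = 52.866 × 37.3 + 0.5 × 17.8 × 3.1 × 55.4
     = 1971.9 + 1528.5 = 3500.4 kPa.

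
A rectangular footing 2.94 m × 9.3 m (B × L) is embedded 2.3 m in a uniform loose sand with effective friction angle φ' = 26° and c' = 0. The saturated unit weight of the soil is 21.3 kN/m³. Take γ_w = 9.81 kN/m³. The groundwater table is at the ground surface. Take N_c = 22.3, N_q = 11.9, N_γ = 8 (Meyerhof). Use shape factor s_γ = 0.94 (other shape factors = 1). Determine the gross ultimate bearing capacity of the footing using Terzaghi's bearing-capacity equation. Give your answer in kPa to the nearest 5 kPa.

With the water table at the surface the whole profile is submerged: γ' = 21.3 − 9.81 = 11.49 kN/m³, so q = γ'·D_f = 26.427 kPa; the same γ' applies in the ½γBN_γ term.
q_ult = q·N_q + 0.5·γ·B·N_γ·s_γ
     = 26.427 × 11.9 + 0.5 × 11.49 × 2.94 × 8 × 0.94
     = 314.48 + 127.02 = 441.5 kPa.

q_ult ≈ 440 kPa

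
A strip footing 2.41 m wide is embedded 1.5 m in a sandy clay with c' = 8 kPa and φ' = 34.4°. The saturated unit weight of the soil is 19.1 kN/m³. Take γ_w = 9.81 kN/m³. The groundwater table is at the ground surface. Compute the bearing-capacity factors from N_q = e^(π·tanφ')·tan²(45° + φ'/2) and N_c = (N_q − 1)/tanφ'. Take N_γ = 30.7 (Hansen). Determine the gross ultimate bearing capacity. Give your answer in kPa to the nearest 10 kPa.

q_ult ≈ 1120 kPa

tan34.4° = 0.6847, so N_q = e^(π×0.6847)·tan²(62.2°) = 8.594 × 3.597 = 30.92.
N_c = (30.92 − 1)/tan34.4° = 43.69.
With the water table at the surface the whole profile is submerged: γ' = 19.1 − 9.81 = 9.29 kN/m³, so q = γ'·D_f = 13.935 kPa; the same γ' applies in the ½γBN_γ term.
q_ult = c·N_c + q·N_q + 0.5·γ·B·N_γ
     = 8 × 43.692 + 13.935 × 30.917 + 0.5 × 9.29 × 2.41 × 30.7
     = 349.54 + 430.82 + 343.67 = 1124 kPa.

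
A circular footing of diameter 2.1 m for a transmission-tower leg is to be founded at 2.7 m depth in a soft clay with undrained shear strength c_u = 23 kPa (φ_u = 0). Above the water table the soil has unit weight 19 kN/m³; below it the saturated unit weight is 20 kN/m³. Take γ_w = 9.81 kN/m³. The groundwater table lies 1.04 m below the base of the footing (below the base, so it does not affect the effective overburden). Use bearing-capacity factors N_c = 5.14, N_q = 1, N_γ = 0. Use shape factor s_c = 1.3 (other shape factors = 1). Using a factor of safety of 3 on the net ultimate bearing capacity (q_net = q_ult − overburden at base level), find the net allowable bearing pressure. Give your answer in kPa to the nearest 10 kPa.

q_all(net) ≈ 50 kPa

Overburden at base level: q = 19 × 2.7 = 51.3 kPa.
Cohesion term c·N_c·s_c = 23 × 5.14 × 1.3 = 153.69 kPa; surcharge term q·N_q = 51.3 × 1 = 51.3 kPa.
q_ult = 153.69 + 51.3 = 204.99 kPa.
q_net = 204.99 − 51.3 = 153.69 kPa.
q_all(net) = 153.69 / 3 = 51.229 kPa.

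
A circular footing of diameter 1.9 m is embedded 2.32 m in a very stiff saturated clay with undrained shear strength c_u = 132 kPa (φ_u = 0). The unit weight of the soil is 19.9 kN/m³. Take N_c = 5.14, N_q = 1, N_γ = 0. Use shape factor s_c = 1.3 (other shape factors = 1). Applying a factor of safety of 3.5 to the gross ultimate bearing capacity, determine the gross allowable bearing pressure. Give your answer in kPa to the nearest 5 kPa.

Effective surcharge at the founding depth q = γ·D_f = 19.9 × 2.32 = 46.168 kPa.
q_ult = c·N_c·s_c + q·N_q
     = 132 × 5.14 × 1.3 + 46.168 × 1
     = 882.02 + 46.168 = 928.19 kPa.
q_all = q_ult / FS = 928.19 / 3.5 = 265.2 kPa.

q_all ≈ 265 kPa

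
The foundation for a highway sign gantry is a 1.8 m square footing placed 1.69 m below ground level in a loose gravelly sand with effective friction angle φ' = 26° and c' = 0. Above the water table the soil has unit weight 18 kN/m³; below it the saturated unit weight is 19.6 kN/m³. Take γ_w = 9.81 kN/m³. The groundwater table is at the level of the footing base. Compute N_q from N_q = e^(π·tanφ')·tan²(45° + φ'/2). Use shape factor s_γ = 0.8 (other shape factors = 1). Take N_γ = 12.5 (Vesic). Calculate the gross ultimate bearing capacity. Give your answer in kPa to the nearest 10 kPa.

tan26° = 0.4877, so N_q = e^(π×0.4877)·tan²(58°) = 4.629 × 2.561 = 11.85.
Effective surcharge at the founding depth q = γ·D_f = 18 × 1.69 = 30.42 kPa.
The water table coincides with the base, so in the self-weight term γ → γ' = 9.79 kN/m³.
q_ult = q·N_q + 0.5·γ·B·N_γ·s_γ
     = 30.42 × 11.854 + 0.5 × 9.79 × 1.8 × 12.5 × 0.8
     = 360.6 + 88.11 = 448.71 kPa.

q_ult ≈ 450 kPa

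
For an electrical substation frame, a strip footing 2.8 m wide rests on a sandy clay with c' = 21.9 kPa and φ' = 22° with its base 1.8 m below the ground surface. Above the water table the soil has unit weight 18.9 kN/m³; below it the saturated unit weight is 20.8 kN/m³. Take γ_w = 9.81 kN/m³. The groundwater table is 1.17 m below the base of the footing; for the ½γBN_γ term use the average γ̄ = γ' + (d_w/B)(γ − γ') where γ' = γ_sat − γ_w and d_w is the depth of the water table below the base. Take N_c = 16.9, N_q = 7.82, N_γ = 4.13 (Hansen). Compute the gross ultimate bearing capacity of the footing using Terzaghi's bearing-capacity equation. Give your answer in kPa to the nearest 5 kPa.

Overburden at base level: q = 18.9 × 1.8 = 34.02 kPa.
The water table is 1.17 m below the base (< B = 2.8 m), so the ½γBN_γ term uses γ̄ = γ' + (d_w/B)(γ − γ') = 10.99 + (1.17/2.8)(18.9 − 10.99) = 14.295 kN/m³.
Cohesion term c·N_c = 21.9 × 16.9 = 370.11 kPa; surcharge term q·N_q = 34.02 × 7.82 = 266.04 kPa; self-weight term 0.5·γ·B·N_γ = 0.5 × 14.295 × 2.8 × 4.13 = 82.655 kPa.
q_ult = 370.11 + 266.04 + 82.655 = 718.8 kPa.

q_ult ≈ 720 kPa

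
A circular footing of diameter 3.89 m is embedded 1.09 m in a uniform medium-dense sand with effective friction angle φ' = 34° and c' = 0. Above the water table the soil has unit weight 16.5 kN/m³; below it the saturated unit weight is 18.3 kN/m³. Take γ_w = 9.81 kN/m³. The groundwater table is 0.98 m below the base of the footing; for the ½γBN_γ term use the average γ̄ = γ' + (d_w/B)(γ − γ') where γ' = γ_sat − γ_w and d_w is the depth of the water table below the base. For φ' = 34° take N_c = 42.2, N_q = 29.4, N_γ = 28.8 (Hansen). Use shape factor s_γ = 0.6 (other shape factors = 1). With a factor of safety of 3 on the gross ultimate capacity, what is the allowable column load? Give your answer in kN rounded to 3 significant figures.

q = γ·D_f = 16.5 × 1.09 = 17.985 kPa.
γ' = 8.49 kN/m³; averaging over the depth B below the base, γ̄ = γ' + (d_w/B)(γ − γ') = 10.508 kN/m³.
q·N_q = 17.985 × 29.4 = 528.76 kPa
0.5·γ·B·N_γ·s_γ = 0.5 × 10.508 × 3.89 × 28.8 × 0.6 = 353.17 kPa
q_ult = 528.76 + 353.17 = 881.93 kPa.
Gross allowable pressure q_all = 881.93 / 3 = 293.98 kPa.
Footing area = 11.8847 m², so allowable column load = 293.98 × 11.8847 = 3493.8 kN.

P_all ≈ 3490 kN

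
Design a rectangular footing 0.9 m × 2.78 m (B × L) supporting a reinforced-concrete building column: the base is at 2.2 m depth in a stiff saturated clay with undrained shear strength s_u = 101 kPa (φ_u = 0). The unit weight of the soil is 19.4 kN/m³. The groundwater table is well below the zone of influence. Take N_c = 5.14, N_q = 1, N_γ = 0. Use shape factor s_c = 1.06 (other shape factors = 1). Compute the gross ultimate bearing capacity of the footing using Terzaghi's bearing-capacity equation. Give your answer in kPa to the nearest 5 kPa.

Overburden at base level: q = 19.4 × 2.2 = 42.68 kPa.
Cohesion term c·N_c·s_c = 101 × 5.14 × 1.06 = 550.29 kPa; surcharge term q·N_q = 42.68 × 1 = 42.68 kPa.
q_ult = 550.29 + 42.68 = 592.97 kPa.

q_ult ≈ 595 kPa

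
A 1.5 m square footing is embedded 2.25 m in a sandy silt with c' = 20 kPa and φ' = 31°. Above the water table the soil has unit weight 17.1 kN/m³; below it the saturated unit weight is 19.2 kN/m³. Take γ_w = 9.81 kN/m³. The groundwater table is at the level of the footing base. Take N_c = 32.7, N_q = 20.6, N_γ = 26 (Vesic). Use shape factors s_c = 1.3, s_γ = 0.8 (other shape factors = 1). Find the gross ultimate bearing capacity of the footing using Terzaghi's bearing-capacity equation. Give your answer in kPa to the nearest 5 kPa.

q_ult ≈ 1790 kPa

q = γ·D_f = 17.1 × 2.25 = 38.475 kPa.
For the ½γBN_γ term take γ' = 19.2 − 9.81 = 9.39 kN/m³ (soil below base is submerged).
c·N_c·s_c = 20 × 32.7 × 1.3 = 850.2 kPa
q·N_q = 38.475 × 20.6 = 792.59 kPa
0.5·γ·B·N_γ·s_γ = 0.5 × 9.39 × 1.5 × 26 × 0.8 = 146.48 kPa
q_ult = 850.2 + 792.59 + 146.48 = 1789.3 kPa.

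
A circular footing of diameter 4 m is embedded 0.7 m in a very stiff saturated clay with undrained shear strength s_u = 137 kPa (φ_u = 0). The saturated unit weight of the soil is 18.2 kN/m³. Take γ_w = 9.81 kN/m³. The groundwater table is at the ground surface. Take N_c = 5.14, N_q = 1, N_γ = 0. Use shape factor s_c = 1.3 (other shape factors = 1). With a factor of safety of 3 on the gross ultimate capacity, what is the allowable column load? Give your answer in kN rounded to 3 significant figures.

P_all ≈ 3860 kN

With the water table at the surface the whole profile is submerged: γ' = 18.2 − 9.81 = 8.39 kN/m³, so q = γ'·D_f = 5.873 kPa.
q_ult = c·N_c·s_c + q·N_q
     = 137 × 5.14 × 1.3 + 5.873 × 1
     = 915.43 + 5.873 = 921.31 kPa.
Gross allowable pressure q_all = 921.31 / 3 = 307.1 kPa.
Footing area = 12.5664 m², so allowable column load = 307.1 × 12.5664 = 3859.2 kN.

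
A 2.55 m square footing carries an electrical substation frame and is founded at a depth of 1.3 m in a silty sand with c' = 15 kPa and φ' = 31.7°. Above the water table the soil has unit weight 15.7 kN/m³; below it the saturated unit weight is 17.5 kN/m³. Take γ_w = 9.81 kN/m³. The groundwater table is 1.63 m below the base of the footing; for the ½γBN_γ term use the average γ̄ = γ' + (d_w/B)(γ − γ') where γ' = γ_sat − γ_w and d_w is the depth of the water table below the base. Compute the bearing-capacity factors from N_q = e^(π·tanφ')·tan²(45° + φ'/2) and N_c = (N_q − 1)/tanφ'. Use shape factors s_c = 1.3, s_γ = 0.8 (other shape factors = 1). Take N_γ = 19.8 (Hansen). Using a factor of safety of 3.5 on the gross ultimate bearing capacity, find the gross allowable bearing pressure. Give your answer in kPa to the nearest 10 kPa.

N_q = e^(π·tan31.7°)·tan²(60.85°) = 22.38; N_c = (N_q − 1)/tanφ' = 34.61.
Effective surcharge at the founding depth q = γ·D_f = 15.7 × 1.3 = 20.41 kPa.
With d_w = 1.63 m < B, γ̄ = 7.69 + (1.63/2.55) × (15.7 − 7.69) = 12.81 kN/m³.
q_ult = c·N_c·s_c + q·N_q + 0.5·γ·B·N_γ·s_γ
     = 15 × 34.612 × 1.3 + 20.41 × 22.377 + 0.5 × 12.81 × 2.55 × 19.8 × 0.8
     = 674.93 + 456.71 + 258.71 = 1390.4 kPa.
q_all = 1390.4 / 3.5 = 397.24 kPa.

q_all ≈ 400 kPa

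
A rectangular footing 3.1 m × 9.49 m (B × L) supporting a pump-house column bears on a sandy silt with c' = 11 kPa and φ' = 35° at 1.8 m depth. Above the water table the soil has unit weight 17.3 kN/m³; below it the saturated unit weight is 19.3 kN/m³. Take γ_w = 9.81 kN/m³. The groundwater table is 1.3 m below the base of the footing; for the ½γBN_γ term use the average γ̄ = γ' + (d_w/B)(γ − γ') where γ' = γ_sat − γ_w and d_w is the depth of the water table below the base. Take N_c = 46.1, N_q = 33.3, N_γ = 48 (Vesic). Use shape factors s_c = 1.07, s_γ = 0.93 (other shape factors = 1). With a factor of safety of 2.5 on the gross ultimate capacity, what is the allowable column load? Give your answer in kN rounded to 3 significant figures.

P_all ≈ 29000 kN

Overburden at base level: q = 17.3 × 1.8 = 31.14 kPa.
The water table is 1.3 m below the base (< B = 3.1 m), so the ½γBN_γ term uses γ̄ = γ' + (d_w/B)(γ − γ') = 9.49 + (1.3/3.1)(17.3 − 9.49) = 12.765 kN/m³.
Cohesion term c·N_c·s_c = 11 × 46.1 × 1.07 = 542.6 kPa; surcharge term q·N_q = 31.14 × 33.3 = 1037 kPa; self-weight term 0.5·γ·B·N_γ·s_γ = 0.5 × 12.765 × 3.1 × 48 × 0.93 = 883.25 kPa.
q_ult = 542.6 + 1037 + 883.25 = 2462.8 kPa.
Gross allowable pressure q_all = 2462.8 / 2.5 = 985.12 kPa.
Footing area = 29.419 m², so allowable column load = 985.12 × 29.419 = 28981 kN.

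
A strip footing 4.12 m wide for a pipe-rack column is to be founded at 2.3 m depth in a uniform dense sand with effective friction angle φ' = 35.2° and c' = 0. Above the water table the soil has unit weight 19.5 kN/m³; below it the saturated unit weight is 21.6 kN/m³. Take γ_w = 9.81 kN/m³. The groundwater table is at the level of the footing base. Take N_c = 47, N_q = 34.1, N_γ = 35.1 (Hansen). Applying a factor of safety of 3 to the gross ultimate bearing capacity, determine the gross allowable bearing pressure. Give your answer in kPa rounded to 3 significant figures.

q = γ·D_f = 19.5 × 2.3 = 44.85 kPa.
For the ½γBN_γ term take γ' = 21.6 − 9.81 = 11.79 kN/m³ (soil below base is submerged).
q·N_q = 44.85 × 34.1 = 1529.4 kPa
0.5·γ·B·N_γ = 0.5 × 11.79 × 4.12 × 35.1 = 852.49 kPa
q_ult = 1529.4 + 852.49 = 2381.9 kPa.
q_all = q_ult / FS = 2381.9 / 3 = 793.96 kPa.

q_all ≈ 794 kPa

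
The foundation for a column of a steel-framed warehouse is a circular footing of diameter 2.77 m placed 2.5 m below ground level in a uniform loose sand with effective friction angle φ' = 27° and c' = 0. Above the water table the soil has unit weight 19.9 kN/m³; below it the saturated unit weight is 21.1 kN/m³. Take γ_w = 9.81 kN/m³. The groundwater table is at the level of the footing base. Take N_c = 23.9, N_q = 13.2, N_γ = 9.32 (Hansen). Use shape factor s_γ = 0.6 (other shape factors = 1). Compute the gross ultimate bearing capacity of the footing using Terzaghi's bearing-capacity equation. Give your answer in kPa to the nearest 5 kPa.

Overburden at base level: q = 19.9 × 2.5 = 49.75 kPa.
Below the base the soil is submerged, so the ½γBN_γ term uses γ' = 21.1 − 9.81 = 11.29 kN/m³.
Surcharge term q·N_q = 49.75 × 13.2 = 656.7 kPa; self-weight term 0.5·γ·B·N_γ·s_γ = 0.5 × 11.29 × 2.77 × 9.32 × 0.6 = 87.44 kPa.
q_ult = 656.7 + 87.44 = 744.14 kPa.

q_ult ≈ 745 kPa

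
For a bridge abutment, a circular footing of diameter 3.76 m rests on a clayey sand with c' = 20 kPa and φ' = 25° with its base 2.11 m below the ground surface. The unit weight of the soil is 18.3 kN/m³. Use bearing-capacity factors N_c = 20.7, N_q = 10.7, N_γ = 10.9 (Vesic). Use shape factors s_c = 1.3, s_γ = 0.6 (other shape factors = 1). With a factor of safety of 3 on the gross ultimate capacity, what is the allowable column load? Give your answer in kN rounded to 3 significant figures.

Effective surcharge at the founding depth q = γ·D_f = 18.3 × 2.11 = 38.613 kPa.
q_ult = c·N_c·s_c + q·N_q + 0.5·γ·B·N_γ·s_γ
     = 20 × 20.7 × 1.3 + 38.613 × 10.7 + 0.5 × 18.3 × 3.76 × 10.9 × 0.6
     = 538.2 + 413.16 + 225 = 1176.4 kPa.
Gross allowable pressure q_all = 1176.4 / 3 = 392.12 kPa.
Footing area = 11.1036 m², so allowable column load = 392.12 × 11.1036 = 4353.9 kN.

P_all ≈ 4350 kN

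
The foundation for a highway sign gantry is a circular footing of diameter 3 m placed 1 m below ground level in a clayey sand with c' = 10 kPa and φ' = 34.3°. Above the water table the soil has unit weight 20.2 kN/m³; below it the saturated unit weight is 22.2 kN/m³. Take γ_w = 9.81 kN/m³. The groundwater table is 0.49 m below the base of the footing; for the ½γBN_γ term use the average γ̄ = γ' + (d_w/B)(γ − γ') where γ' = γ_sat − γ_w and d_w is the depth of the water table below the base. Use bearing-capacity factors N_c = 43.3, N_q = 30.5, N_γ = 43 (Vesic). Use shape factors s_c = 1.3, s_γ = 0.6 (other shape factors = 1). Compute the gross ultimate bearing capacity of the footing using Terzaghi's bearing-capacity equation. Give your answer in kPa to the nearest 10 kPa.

q_ult ≈ 1710 kPa

q = γ·D_f = 20.2 × 1 = 20.2 kPa.
γ' = 12.39 kN/m³; averaging over the depth B below the base, γ̄ = γ' + (d_w/B)(γ − γ') = 13.666 kN/m³.
c·N_c·s_c = 10 × 43.3 × 1.3 = 562.9 kPa
q·N_q = 20.2 × 30.5 = 616.1 kPa
0.5·γ·B·N_γ·s_γ = 0.5 × 13.666 × 3 × 43 × 0.6 = 528.86 kPa
q_ult = 562.9 + 616.1 + 528.86 = 1707.9 kPa.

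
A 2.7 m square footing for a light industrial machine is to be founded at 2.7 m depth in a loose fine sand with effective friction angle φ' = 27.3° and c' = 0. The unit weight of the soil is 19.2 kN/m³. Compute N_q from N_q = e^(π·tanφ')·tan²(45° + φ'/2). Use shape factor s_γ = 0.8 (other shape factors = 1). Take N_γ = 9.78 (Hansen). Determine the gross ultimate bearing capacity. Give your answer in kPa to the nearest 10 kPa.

tan27.3° = 0.5161, so N_q = e^(π×0.5161)·tan²(58.65°) = 5.061 × 2.694 = 13.64.
q = γ·D_f = 19.2 × 2.7 = 51.84 kPa.
q·N_q = 51.84 × 13.636 = 706.88 kPa
0.5·γ·B·N_γ·s_γ = 0.5 × 19.2 × 2.7 × 9.78 × 0.8 = 202.8 kPa
q_ult = 706.88 + 202.8 = 909.68 kPa.

q_ult ≈ 910 kPa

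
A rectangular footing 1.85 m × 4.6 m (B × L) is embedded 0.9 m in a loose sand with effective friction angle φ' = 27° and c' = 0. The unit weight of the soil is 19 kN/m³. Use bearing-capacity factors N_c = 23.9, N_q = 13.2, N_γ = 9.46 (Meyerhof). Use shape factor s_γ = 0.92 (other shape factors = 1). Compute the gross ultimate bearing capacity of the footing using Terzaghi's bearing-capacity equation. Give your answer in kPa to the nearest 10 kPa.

q_ult ≈ 380 kPa

q = γ·D_f = 19 × 0.9 = 17.1 kPa.
q·N_q = 17.1 × 13.2 = 225.72 kPa
0.5·γ·B·N_γ·s_γ = 0.5 × 19 × 1.85 × 9.46 × 0.92 = 152.96 kPa
q_ult = 225.72 + 152.96 = 378.68 kPa.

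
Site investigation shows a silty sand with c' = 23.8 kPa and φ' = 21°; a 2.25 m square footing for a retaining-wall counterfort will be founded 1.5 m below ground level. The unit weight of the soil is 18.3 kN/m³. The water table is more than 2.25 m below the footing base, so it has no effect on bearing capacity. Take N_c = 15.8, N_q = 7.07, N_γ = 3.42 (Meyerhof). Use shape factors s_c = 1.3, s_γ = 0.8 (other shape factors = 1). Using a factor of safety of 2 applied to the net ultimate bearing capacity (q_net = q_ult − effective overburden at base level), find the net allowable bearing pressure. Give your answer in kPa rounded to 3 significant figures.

q_all(net) ≈ 356 kPa

Overburden at base level: q = 18.3 × 1.5 = 27.45 kPa.
Cohesion term c·N_c·s_c = 23.8 × 15.8 × 1.3 = 488.85 kPa; surcharge term q·N_q = 27.45 × 7.07 = 194.07 kPa; self-weight term 0.5·γ·B·N_γ·s_γ = 0.5 × 18.3 × 2.25 × 3.42 × 0.8 = 56.327 kPa.
q_ult = 488.85 + 194.07 + 56.327 = 739.25 kPa.
Net ultimate: q_net = 739.25 − 27.45 = 711.8 kPa.
q_all(net) = 711.8 / 2 = 355.9 kPa.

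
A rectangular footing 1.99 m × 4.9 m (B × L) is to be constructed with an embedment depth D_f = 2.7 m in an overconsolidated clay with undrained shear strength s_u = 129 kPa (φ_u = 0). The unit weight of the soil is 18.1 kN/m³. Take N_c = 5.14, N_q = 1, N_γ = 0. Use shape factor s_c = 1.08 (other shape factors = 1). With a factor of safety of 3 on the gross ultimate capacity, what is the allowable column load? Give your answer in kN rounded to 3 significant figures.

P_all ≈ 2490 kN

Effective surcharge at the founding depth q = γ·D_f = 18.1 × 2.7 = 48.87 kPa.
q_ult = c·N_c·s_c + q·N_q
     = 129 × 5.14 × 1.08 + 48.87 × 1
     = 716.1 + 48.87 = 764.97 kPa.
Gross allowable pressure q_all = 764.97 / 3 = 254.99 kPa.
Footing area = 9.751 m², so allowable column load = 254.99 × 9.751 = 2486.4 kN.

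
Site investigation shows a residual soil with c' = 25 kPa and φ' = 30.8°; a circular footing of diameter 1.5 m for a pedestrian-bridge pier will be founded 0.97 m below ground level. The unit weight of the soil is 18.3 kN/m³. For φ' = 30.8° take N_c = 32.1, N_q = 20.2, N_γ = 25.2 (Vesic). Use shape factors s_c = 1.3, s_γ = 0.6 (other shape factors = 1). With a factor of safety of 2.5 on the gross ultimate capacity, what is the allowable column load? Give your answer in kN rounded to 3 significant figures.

Overburden at base level: q = 18.3 × 0.97 = 17.751 kPa.
Cohesion term c·N_c·s_c = 25 × 32.1 × 1.3 = 1043.2 kPa; surcharge term q·N_q = 17.751 × 20.2 = 358.57 kPa; self-weight term 0.5·γ·B·N_γ·s_γ = 0.5 × 18.3 × 1.5 × 25.2 × 0.6 = 207.52 kPa.
q_ult = 1043.2 + 358.57 + 207.52 = 1609.3 kPa.
Gross allowable pressure q_all = 1609.3 / 2.5 = 643.74 kPa.
Footing area = 1.7671 m², so allowable column load = 643.74 × 1.7671 = 1137.5 kN.

P_all ≈ 1140 kN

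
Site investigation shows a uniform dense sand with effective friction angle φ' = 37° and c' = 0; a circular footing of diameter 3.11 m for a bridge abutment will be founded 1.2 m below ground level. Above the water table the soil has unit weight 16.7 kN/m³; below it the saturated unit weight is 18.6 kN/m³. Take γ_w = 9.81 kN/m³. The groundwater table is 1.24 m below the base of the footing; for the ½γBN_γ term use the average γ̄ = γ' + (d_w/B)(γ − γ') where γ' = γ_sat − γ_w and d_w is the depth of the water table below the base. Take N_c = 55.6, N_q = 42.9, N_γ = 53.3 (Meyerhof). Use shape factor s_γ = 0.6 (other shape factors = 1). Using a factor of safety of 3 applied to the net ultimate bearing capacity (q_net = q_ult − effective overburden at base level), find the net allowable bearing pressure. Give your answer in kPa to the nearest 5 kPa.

q = γ·D_f = 16.7 × 1.2 = 20.04 kPa.
γ' = 8.79 kN/m³; averaging over the depth B below the base, γ̄ = γ' + (d_w/B)(γ − γ') = 11.944 kN/m³.
q·N_q = 20.04 × 42.9 = 859.72 kPa
0.5·γ·B·N_γ·s_γ = 0.5 × 11.944 × 3.11 × 53.3 × 0.6 = 593.95 kPa
q_ult = 859.72 + 593.95 = 1453.7 kPa.
Net ultimate: q_net = 1453.7 − 20.04 = 1433.6 kPa.
q_all(net) = 1433.6 / 3 = 477.88 kPa.

q_all(net) ≈ 480 kPa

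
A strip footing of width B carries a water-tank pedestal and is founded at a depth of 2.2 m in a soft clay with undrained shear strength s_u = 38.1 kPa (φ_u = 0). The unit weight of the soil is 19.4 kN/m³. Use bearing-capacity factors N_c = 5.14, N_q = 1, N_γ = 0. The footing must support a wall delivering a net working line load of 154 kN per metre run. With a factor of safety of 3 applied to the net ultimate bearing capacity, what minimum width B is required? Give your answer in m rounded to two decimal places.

B = 2.36 m

Overburden at base level: q = 19.4 × 2.2 = 42.68 kPa.
Cohesion term c·N_c = 38.1 × 5.14 = 195.83 kPa; surcharge term q·N_q = 42.68 × 1 = 42.68 kPa.
q_ult = 195.83 + 42.68 = 238.51 kPa.
For φ = 0 the ½γBN_γ term vanishes, so q_ult is independent of B. q_net = 238.51 − 42.68 = 195.83 kPa; q_all(net) = 195.83/3 = 65.278 kPa.
Required width B = w / q_all(net) = 154 / 65.278 = 2.359 m.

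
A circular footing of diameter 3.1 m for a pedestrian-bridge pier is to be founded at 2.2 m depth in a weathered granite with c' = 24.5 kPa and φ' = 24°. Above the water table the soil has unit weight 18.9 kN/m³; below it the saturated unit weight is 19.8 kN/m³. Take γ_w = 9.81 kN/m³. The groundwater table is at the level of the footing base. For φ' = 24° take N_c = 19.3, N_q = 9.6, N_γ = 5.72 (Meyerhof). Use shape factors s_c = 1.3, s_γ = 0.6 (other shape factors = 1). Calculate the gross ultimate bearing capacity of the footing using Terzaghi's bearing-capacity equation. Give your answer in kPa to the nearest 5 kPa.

Overburden at base level: q = 18.9 × 2.2 = 41.58 kPa.
Below the base the soil is submerged, so the ½γBN_γ term uses γ' = 19.8 − 9.81 = 9.99 kN/m³.
Cohesion term c·N_c·s_c = 24.5 × 19.3 × 1.3 = 614.71 kPa; surcharge term q·N_q = 41.58 × 9.6 = 399.17 kPa; self-weight term 0.5·γ·B·N_γ·s_γ = 0.5 × 9.99 × 3.1 × 5.72 × 0.6 = 53.143 kPa.
q_ult = 614.71 + 399.17 + 53.143 = 1067 kPa.

q_ult ≈ 1065 kPa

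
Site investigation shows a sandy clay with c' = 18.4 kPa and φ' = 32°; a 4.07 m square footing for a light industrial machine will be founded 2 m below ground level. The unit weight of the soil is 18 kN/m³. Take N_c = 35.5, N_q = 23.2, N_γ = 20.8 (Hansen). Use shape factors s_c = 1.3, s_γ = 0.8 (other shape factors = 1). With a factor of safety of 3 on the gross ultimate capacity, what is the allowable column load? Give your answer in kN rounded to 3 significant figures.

Effective surcharge at the founding depth q = γ·D_f = 18 × 2 = 36 kPa.
q_ult = c·N_c·s_c + q·N_q + 0.5·γ·B·N_γ·s_γ
     = 18.4 × 35.5 × 1.3 + 36 × 23.2 + 0.5 × 18 × 4.07 × 20.8 × 0.8
     = 849.16 + 835.2 + 609.52 = 2293.9 kPa.
Gross allowable pressure q_all = 2293.9 / 3 = 764.63 kPa.
Footing area = 16.5649 m², so allowable column load = 764.63 × 16.5649 = 12666 kN.

P_all ≈ 12700 kN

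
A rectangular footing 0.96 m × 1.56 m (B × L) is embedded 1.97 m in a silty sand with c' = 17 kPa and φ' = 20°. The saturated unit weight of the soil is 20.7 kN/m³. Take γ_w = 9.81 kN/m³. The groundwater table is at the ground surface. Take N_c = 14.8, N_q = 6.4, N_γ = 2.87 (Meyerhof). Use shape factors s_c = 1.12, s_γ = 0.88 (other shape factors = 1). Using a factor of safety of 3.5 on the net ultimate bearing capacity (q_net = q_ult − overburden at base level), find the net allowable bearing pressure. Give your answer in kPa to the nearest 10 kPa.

γ' = 20.7 − 9.81 = 10.89 kN/m³ (submerged throughout). q = 10.89 × 1.97 = 21.453 kPa; the same γ' applies in the ½γBN_γ term.
c·N_c·s_c = 17 × 14.8 × 1.12 = 281.79 kPa
q·N_q = 21.453 × 6.4 = 137.3 kPa
0.5·γ·B·N_γ·s_γ = 0.5 × 10.89 × 0.96 × 2.87 × 0.88 = 13.202 kPa
q_ult = 281.79 + 137.3 + 13.202 = 432.29 kPa.
q_net = 432.29 − 21.453 = 410.84 kPa.
q_all(net) = 410.84 / 3.5 = 117.38 kPa.

q_all(net) ≈ 120 kPa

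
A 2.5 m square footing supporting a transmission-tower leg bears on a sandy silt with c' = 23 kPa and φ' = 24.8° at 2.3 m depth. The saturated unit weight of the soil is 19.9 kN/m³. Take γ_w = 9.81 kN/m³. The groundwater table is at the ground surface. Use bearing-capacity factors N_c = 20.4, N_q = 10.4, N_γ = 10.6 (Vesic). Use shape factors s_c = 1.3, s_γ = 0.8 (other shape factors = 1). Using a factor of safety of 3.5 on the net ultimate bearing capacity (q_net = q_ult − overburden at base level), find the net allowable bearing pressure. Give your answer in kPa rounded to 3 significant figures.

q_all(net) ≈ 267 kPa

Water table at ground surface, so effective unit weight γ' = 19.9 − 9.81 = 10.09 kN/m³ is used throughout; overburden q = 10.09 × 2.3 = 23.207 kPa; the same γ' applies in the ½γBN_γ term.
Cohesion term c·N_c·s_c = 23 × 20.4 × 1.3 = 609.96 kPa; surcharge term q·N_q = 23.207 × 10.4 = 241.35 kPa; self-weight term 0.5·γ·B·N_γ·s_γ = 0.5 × 10.09 × 2.5 × 10.6 × 0.8 = 106.95 kPa.
q_ult = 609.96 + 241.35 + 106.95 = 958.27 kPa.
q_net = 958.27 − 23.207 = 935.06 kPa.
q_all(net) = 935.06 / 3.5 = 267.16 kPa.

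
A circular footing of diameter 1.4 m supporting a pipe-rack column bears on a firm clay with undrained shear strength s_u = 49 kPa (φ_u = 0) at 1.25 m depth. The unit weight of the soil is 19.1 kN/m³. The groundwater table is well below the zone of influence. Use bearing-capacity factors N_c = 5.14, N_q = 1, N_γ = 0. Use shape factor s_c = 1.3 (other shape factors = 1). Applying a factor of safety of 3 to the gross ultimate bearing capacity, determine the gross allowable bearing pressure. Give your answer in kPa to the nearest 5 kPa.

q_all ≈ 115 kPa

Effective surcharge at the founding depth q = γ·D_f = 19.1 × 1.25 = 23.875 kPa.
q_ult = c·N_c·s_c + q·N_q
     = 49 × 5.14 × 1.3 + 23.875 × 1
     = 327.42 + 23.875 = 351.29 kPa.
q_all = q_ult / FS = 351.29 / 3 = 117.1 kPa.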